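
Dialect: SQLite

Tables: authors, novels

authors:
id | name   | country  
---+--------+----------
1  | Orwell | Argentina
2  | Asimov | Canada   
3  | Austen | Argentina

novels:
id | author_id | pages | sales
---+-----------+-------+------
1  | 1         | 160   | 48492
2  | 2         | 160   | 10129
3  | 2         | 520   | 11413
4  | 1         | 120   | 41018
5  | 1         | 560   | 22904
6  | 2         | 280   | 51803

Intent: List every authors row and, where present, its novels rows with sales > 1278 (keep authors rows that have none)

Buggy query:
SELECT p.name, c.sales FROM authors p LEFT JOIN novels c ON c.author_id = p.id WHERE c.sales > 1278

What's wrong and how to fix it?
Bug: Filtering c.sales in WHERE discards the NULL rows produced by LEFT JOIN, turning it into an inner join

Fix: Put 'c.sales > 1278' in the JOIN's ON clause instead of WHERE

Corrected query:
SELECT p.name, c.sales FROM authors p LEFT JOIN novels c ON c.author_id = p.id AND c.sales > 1278

Result:
name   | sales
-------+------
Orwell | 22904
Orwell | 41018
Orwell | 48492
Asimov | 10129
Asimov | 11413
Asimov | 51803
Austen | NULL 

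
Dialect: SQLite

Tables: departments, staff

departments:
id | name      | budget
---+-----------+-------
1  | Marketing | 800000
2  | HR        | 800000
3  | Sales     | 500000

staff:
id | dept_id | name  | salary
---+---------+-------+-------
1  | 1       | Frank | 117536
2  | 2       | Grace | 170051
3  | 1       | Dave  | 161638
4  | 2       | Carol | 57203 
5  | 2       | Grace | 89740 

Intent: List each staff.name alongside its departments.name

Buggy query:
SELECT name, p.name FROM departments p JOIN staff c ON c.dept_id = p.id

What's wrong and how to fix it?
Bug: 'name' exists in both joined tables, so the database can't tell which one is meant

Fix: Qualify the column with its table alias (c.name)

Corrected query:
SELECT c.name, p.name FROM departments p JOIN staff c ON c.dept_id = p.id

Result:
name  | name     
------+----------
Frank | Marketing
Grace | HR       
Dave  | Marketing
Carol | HR       
Grace | HR       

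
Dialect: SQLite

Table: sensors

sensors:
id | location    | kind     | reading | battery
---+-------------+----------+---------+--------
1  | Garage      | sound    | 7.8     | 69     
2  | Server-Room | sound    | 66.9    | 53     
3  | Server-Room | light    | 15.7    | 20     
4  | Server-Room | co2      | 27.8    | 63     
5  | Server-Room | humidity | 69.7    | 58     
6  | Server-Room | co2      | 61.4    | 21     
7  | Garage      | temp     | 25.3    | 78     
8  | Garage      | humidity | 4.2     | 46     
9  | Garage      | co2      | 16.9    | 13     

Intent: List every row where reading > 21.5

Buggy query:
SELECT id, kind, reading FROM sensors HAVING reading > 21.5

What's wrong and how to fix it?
Bug: HAVING filters the output of aggregation, but this query has no GROUP BY and no aggregate functions, so SQLite rejects it (HAVING clause on a non-aggregate query); the condition here is per row

Fix: Replace HAVING with WHERE since the condition applies to individual rows

Corrected query:
SELECT id, kind, reading FROM sensors WHERE reading > 21.5

Result:
id | kind     | reading
---+----------+--------
2  | sound    | 66.9   
4  | co2      | 27.8   
5  | humidity | 69.7   
6  | co2      | 61.4   
7  | temp     | 25.3   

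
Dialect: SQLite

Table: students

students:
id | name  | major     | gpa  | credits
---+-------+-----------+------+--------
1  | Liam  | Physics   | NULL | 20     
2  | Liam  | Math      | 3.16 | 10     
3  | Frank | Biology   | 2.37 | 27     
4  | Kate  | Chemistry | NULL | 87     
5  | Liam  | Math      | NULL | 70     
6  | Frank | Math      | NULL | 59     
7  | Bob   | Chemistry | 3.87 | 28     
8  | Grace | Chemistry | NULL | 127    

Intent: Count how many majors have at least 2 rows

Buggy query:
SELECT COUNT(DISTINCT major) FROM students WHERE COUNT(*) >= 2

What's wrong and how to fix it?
Bug: WHERE filters individual rows, not groups, so a group-level COUNT is invalid there

Fix: Use a subquery that GROUPs and filters with HAVING, then count its rows

Corrected query:
SELECT COUNT(*) FROM (SELECT major FROM students GROUP BY major HAVING COUNT(*) >= 2)

Result:
COUNT(*)
--------
2       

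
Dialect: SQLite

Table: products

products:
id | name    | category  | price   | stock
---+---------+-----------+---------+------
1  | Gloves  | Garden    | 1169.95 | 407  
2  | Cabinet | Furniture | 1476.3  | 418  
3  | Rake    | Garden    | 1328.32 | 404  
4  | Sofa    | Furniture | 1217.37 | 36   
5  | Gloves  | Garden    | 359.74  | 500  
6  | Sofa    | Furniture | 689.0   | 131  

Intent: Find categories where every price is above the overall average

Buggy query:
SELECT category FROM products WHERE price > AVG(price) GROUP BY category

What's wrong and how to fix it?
Bug: AVG() is an aggregate; it can't sit directly in WHERE

Fix: Use a subquery for AVG and a HAVING MIN(...) filter so the condition holds for every row in the group

Corrected query:
SELECT category FROM products GROUP BY category HAVING MIN(price) > (SELECT AVG(price) FROM products)

Result:
(no rows)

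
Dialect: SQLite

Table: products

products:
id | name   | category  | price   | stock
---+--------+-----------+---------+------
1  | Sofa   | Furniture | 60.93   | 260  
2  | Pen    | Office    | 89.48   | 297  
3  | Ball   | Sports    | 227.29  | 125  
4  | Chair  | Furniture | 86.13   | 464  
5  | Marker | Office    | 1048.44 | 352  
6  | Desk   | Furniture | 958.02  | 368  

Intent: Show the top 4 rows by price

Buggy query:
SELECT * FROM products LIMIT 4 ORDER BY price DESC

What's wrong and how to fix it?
Bug: ORDER BY cannot follow LIMIT; LIMIT is the final clause

Fix: Swap the clauses: ORDER BY first, then LIMIT

Corrected query:
SELECT * FROM products ORDER BY price DESC LIMIT 4

Result:
id | name   | category  | price   | stock
---+--------+-----------+---------+------
5  | Marker | Office    | 1048.44 | 352  
6  | Desk   | Furniture | 958.02  | 368  
3  | Ball   | Sports    | 227.29  | 125  
2  | Pen    | Office    | 89.48   | 297  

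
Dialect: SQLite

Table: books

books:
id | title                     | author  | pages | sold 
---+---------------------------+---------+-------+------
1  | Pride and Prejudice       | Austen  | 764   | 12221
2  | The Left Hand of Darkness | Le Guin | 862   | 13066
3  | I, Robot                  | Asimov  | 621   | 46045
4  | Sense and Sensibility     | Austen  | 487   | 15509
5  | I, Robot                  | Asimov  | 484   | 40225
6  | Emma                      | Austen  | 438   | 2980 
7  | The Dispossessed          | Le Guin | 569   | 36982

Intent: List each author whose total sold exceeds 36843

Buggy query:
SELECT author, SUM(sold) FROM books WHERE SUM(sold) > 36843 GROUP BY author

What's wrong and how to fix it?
Bug: SUM(sold) is an aggregate, but WHERE filters rows before aggregation

Fix: Use HAVING (which filters groups after aggregation) instead of WHERE

Corrected query:
SELECT author, SUM(sold) FROM books GROUP BY author HAVING SUM(sold) > 36843

Result:
author  | SUM(sold)
--------+----------
Asimov  | 86270    
Le Guin | 50048    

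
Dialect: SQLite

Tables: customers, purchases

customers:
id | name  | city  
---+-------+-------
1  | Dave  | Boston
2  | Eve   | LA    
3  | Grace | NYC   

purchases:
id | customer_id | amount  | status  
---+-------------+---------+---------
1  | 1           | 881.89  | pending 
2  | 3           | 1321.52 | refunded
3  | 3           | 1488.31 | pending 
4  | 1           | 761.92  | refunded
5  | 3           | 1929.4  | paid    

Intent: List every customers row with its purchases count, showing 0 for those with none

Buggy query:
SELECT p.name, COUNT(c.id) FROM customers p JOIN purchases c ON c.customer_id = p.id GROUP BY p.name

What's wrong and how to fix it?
Bug: An inner join excludes parents with zero children

Fix: Use LEFT JOIN so parents without children still appear (COUNT(c.id) gives 0)

Corrected query:
SELECT p.name, COUNT(c.id) FROM customers p LEFT JOIN purchases c ON c.customer_id = p.id GROUP BY p.name

Result:
name  | COUNT(c.id)
------+------------
Dave  | 2          
Eve   | 0          
Grace | 3          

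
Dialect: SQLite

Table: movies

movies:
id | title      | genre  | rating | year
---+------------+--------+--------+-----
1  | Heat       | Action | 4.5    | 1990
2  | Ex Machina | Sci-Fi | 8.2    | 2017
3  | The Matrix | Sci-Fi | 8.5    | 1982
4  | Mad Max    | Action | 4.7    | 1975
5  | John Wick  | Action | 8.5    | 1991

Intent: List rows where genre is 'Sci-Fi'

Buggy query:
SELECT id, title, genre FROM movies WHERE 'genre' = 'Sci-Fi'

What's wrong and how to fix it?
Bug: Single quotes denote string literals in SQL; the column name is being compared as a constant string

Fix: Reference the column as genre without single quotes

Corrected query:
SELECT id, title, genre FROM movies WHERE genre = 'Sci-Fi'

Result:
id | title      | genre 
---+------------+-------
2  | Ex Machina | Sci-Fi
3  | The Matrix | Sci-Fi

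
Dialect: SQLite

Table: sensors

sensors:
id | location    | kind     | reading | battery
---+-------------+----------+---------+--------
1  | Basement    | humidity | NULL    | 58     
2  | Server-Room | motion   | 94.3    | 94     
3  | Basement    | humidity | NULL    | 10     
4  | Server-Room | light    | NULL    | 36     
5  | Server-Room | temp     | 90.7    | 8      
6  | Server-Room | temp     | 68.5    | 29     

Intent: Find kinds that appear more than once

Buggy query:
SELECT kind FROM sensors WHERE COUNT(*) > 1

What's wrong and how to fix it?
Bug: COUNT(*) is an aggregate and cannot be used in WHERE

Fix: Group first, then use HAVING for the count condition

Corrected query:
SELECT kind FROM sensors GROUP BY kind HAVING COUNT(*) > 1

Result:
kind    
--------
humidity
temp    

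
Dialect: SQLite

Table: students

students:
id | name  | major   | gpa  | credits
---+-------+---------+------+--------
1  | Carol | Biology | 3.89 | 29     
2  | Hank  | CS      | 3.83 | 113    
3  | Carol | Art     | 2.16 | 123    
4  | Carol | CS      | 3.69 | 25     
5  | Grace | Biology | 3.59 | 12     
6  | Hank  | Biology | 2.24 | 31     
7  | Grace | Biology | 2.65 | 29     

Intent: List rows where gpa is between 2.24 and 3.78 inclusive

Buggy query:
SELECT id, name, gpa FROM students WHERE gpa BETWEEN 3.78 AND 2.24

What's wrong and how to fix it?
Bug: BETWEEN expects the lower bound first; with 3.78 AND 2.24 the range is empty

Fix: Swap the bounds so the smaller value comes first

Corrected query:
SELECT id, name, gpa FROM students WHERE gpa BETWEEN 2.24 AND 3.78

Result:
id | name  | gpa 
---+-------+-----
4  | Carol | 3.69
5  | Grace | 3.59
6  | Hank  | 2.24
7  | Grace | 2.65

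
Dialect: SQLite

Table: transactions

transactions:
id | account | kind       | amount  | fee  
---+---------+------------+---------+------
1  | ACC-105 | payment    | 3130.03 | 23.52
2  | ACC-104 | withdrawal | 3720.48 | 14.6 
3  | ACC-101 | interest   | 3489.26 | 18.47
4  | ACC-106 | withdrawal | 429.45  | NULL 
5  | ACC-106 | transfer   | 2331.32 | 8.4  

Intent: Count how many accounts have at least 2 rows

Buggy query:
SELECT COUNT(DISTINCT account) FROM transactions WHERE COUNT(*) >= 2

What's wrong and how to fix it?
Bug: WHERE filters individual rows, not groups, so a group-level COUNT is invalid there

Fix: Group first with HAVING COUNT(*) >= 2, then COUNT the resulting groups

Corrected query:
SELECT COUNT(*) FROM (SELECT account FROM transactions GROUP BY account HAVING COUNT(*) >= 2)

Result:
COUNT(*)
--------
1       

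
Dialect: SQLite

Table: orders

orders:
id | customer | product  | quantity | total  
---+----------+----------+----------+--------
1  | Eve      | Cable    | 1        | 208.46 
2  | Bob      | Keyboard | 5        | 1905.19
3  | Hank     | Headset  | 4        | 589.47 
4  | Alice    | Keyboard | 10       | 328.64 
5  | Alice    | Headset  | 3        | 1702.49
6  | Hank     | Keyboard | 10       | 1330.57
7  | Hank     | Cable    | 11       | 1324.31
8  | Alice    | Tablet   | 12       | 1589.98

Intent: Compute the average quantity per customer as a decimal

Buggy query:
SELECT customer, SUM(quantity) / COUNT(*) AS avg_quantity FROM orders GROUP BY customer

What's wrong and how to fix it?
Bug: SUM(quantity) and COUNT(*) are both integers; the division truncates the fractional part

Fix: Multiply by 1.0 (or CAST to REAL) to force floating-point division

Corrected query:
SELECT customer, SUM(quantity) * 1.0 / COUNT(*) AS avg_quantity FROM orders GROUP BY customer

Result:
customer | avg_quantity
---------+-------------
Alice    | 8.333333    
Bob      | 5           
Eve      | 1           
Hank     | 8.333333    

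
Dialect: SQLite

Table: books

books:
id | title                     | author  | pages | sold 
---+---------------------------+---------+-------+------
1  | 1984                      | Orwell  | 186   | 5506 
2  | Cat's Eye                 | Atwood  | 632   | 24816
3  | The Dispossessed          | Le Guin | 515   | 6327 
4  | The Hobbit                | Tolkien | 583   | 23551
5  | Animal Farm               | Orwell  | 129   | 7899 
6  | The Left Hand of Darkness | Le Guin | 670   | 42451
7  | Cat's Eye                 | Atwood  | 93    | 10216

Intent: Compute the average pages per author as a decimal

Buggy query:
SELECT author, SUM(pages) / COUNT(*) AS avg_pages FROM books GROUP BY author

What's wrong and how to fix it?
Bug: Both operands are integers, so '/' performs integer division and truncates

Fix: Multiply by 1.0 (or CAST to REAL) to force floating-point division

Corrected query:
SELECT author, SUM(pages) * 1.0 / COUNT(*) AS avg_pages FROM books GROUP BY author

Result:
author  | avg_pages
--------+----------
Atwood  | 362.5    
Le Guin | 592.5    
Orwell  | 157.5    
Tolkien | 583      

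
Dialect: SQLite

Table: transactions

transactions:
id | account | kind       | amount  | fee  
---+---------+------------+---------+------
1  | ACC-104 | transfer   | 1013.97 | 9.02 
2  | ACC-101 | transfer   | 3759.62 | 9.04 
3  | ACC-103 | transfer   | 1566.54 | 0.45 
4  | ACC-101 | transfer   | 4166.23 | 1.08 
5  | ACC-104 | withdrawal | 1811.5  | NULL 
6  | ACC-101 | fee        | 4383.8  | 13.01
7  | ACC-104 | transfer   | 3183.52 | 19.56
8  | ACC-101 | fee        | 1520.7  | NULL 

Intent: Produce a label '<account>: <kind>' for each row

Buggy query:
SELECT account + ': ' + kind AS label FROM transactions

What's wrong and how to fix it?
Bug: SQLite uses || for string concatenation; + coerces text to numbers (yielding 0)

Fix: Replace + with || to concatenate text

Corrected query:
SELECT account || ': ' || kind AS label FROM transactions

Result:
label              
-------------------
ACC-104: transfer  
ACC-101: transfer  
ACC-103: transfer  
ACC-101: transfer  
ACC-104: withdrawal
ACC-101: fee       
ACC-104: transfer  
ACC-101: fee       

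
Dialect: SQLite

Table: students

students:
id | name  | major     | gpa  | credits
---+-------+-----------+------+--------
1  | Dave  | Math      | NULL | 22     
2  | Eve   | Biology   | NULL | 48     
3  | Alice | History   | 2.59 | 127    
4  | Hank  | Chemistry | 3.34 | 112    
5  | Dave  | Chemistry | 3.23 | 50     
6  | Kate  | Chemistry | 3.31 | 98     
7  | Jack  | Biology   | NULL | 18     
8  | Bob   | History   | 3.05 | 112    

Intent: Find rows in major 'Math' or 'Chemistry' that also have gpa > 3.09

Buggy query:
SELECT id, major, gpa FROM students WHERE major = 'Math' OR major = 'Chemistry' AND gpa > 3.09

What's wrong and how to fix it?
Bug: Without parentheses, AND is evaluated before OR, so the gpa filter only applies to the 'Chemistry' branch

Fix: Group the OR with parentheses (or use IN), then AND the threshold

Corrected query:
SELECT id, major, gpa FROM students WHERE (major = 'Math' OR major = 'Chemistry') AND gpa > 3.09

Result:
id | major     | gpa 
---+-----------+-----
4  | Chemistry | 3.34
5  | Chemistry | 3.23
6  | Chemistry | 3.31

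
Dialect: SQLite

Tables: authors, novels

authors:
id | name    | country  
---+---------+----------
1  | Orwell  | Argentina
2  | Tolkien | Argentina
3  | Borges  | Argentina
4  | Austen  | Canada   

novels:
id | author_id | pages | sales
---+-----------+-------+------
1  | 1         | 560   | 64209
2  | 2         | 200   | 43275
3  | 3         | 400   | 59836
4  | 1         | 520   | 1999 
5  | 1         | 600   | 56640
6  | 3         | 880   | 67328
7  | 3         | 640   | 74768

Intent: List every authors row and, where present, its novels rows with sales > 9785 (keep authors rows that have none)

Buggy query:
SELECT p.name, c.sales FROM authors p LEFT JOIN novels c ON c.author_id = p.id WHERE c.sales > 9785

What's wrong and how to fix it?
Bug: A WHERE condition on the right-hand table after LEFT JOIN drops unmatched parents

Fix: Move the right-table condition into the ON clause so unmatched parents are kept

Corrected query:
SELECT p.name, c.sales FROM authors p LEFT JOIN novels c ON c.author_id = p.id AND c.sales > 9785

Result:
name    | sales
--------+------
Orwell  | 56640
Orwell  | 64209
Tolkien | 43275
Borges  | 59836
Borges  | 67328
Borges  | 74768
Austen  | NULL 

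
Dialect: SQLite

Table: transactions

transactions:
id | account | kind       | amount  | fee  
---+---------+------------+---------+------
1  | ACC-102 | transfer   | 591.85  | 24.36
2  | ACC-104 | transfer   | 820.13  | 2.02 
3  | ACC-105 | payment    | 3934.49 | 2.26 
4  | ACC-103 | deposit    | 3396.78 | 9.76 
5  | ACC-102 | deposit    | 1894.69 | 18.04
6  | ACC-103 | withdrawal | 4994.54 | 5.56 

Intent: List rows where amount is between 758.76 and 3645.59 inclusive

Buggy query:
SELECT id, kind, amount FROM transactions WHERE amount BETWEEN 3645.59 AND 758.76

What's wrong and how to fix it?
Bug: The bounds are reversed; BETWEEN a AND b requires a <= b to match anything

Fix: Swap the bounds so the smaller value comes first

Corrected query:
SELECT id, kind, amount FROM transactions WHERE amount BETWEEN 758.76 AND 3645.59

Result:
id | kind     | amount 
---+----------+--------
2  | transfer | 820.13 
4  | deposit  | 3396.78
5  | deposit  | 1894.69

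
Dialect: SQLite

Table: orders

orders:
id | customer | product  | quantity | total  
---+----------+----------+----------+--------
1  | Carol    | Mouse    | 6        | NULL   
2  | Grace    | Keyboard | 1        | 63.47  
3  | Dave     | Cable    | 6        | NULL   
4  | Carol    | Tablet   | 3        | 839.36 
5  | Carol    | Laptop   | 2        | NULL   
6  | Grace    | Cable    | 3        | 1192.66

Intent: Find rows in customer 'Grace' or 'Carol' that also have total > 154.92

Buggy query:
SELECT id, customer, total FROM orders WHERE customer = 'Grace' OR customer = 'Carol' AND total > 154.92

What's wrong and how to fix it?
Bug: Without parentheses, AND is evaluated before OR, so the total filter only applies to the 'Carol' branch

Fix: Group the OR with parentheses (or use IN), then AND the threshold

Corrected query:
SELECT id, customer, total FROM orders WHERE (customer = 'Grace' OR customer = 'Carol') AND total > 154.92

Result:
id | customer | total  
---+----------+--------
4  | Carol    | 839.36 
6  | Grace    | 1192.66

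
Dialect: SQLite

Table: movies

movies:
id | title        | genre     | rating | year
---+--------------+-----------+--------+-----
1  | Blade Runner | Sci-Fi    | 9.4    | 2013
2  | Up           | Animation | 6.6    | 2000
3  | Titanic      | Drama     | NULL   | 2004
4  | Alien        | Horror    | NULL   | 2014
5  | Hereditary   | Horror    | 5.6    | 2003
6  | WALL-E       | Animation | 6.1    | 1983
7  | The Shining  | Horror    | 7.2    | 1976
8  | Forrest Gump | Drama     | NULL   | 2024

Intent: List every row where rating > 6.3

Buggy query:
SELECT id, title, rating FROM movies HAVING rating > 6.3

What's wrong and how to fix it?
Bug: HAVING filters the output of aggregation, but this query has no GROUP BY and no aggregate functions, so SQLite rejects it (HAVING clause on a non-aggregate query); the condition here is per row

Fix: Replace HAVING with WHERE since the condition applies to individual rows

Corrected query:
SELECT id, title, rating FROM movies WHERE rating > 6.3

Result:
id | title        | rating
---+--------------+-------
1  | Blade Runner | 9.4   
2  | Up           | 6.6   
7  | The Shining  | 7.2   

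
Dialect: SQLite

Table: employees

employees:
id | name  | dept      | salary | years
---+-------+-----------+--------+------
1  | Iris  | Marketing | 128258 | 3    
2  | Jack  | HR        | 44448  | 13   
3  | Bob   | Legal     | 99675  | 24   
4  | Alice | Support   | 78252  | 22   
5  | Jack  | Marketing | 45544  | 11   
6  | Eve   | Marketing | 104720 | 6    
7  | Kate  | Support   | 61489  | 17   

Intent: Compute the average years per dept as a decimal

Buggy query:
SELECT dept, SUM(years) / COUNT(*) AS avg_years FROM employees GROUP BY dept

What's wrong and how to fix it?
Bug: Both operands are integers, so '/' performs integer division and truncates

Fix: Cast one side to REAL so the division keeps the fractional part

Corrected query:
SELECT dept, SUM(years) * 1.0 / COUNT(*) AS avg_years FROM employees GROUP BY dept

Result:
dept      | avg_years
----------+----------
HR        | 13       
Legal     | 24       
Marketing | 6.666667 
Support   | 19.5     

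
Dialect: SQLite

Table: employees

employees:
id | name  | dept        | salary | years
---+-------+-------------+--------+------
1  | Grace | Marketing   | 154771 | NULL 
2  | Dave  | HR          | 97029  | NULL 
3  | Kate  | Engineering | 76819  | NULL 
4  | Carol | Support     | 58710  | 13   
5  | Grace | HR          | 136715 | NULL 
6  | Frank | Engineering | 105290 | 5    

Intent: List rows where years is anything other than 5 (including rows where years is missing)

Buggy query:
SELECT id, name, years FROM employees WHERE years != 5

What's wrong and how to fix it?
Bug: 'years != 5' is unknown when years is NULL, so NULL rows are silently excluded

Fix: Add an explicit OR years IS NULL to include the missing-value rows

Corrected query:
SELECT id, name, years FROM employees WHERE years != 5 OR years IS NULL

Result:
id | name  | years
---+-------+------
1  | Grace | NULL 
2  | Dave  | NULL 
3  | Kate  | NULL 
4  | Carol | 13   
5  | Grace | NULL 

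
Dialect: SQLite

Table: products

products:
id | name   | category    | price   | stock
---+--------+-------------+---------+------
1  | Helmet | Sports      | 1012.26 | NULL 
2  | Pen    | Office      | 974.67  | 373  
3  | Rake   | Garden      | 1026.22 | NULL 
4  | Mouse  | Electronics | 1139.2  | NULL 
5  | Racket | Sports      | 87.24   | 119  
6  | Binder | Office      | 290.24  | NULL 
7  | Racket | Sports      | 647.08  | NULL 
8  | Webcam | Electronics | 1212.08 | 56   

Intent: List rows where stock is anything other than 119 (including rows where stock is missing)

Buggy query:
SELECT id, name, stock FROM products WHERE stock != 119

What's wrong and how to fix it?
Bug: Inequality against NULL is unknown, not true; rows with NULL are dropped

Fix: Handle NULL separately with IS NULL alongside the inequality

Corrected query:
SELECT id, name, stock FROM products WHERE stock != 119 OR stock IS NULL

Result:
id | name   | stock
---+--------+------
1  | Helmet | NULL 
2  | Pen    | 373  
3  | Rake   | NULL 
4  | Mouse  | NULL 
6  | Binder | NULL 
7  | Racket | NULL 
8  | Webcam | 56   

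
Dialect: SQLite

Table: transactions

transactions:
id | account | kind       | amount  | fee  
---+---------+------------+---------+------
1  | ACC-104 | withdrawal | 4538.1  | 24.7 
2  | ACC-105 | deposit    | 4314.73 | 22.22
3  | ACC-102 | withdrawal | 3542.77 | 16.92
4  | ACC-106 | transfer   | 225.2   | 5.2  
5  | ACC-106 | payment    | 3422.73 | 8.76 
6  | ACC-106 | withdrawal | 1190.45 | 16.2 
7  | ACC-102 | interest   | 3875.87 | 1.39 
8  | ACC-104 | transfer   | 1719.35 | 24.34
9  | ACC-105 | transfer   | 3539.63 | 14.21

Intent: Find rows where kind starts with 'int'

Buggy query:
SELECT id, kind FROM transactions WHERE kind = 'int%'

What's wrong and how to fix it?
Bug: Wildcards only work with LIKE; '=' treats '%' as a literal character

Fix: Use LIKE for wildcard pattern matching

Corrected query:
SELECT id, kind FROM transactions WHERE kind LIKE 'int%'

Result:
id | kind    
---+---------
7  | interest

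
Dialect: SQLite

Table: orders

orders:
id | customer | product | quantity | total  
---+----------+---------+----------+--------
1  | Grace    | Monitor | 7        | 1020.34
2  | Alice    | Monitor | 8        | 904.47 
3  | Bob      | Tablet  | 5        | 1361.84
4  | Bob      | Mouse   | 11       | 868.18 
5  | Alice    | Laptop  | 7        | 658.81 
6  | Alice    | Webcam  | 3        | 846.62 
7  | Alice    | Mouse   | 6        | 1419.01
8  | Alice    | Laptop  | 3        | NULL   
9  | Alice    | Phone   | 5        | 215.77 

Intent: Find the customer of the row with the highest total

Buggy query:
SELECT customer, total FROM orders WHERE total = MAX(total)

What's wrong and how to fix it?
Bug: MAX(total) is an aggregate and cannot be used directly in WHERE

Fix: Use a subquery: WHERE total = (SELECT MAX(total) FROM orders)

Corrected query:
SELECT customer, total FROM orders WHERE total = (SELECT MAX(total) FROM orders)

Result:
customer | total  
---------+--------
Alice    | 1419.01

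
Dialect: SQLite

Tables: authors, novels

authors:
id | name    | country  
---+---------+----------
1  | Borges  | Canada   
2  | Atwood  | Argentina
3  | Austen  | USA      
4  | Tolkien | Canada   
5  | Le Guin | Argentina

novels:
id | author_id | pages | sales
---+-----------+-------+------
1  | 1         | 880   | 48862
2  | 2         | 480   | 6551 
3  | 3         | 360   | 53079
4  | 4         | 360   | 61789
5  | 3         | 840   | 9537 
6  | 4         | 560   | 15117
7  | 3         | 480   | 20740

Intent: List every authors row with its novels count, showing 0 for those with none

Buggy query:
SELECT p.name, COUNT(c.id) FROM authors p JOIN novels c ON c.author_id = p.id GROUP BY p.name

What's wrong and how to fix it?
Bug: INNER JOIN drops authors rows that have no matching novels rows

Fix: Switch to LEFT JOIN to retain unmatched parent rows

Corrected query:
SELECT p.name, COUNT(c.id) FROM authors p LEFT JOIN novels c ON c.author_id = p.id GROUP BY p.name

Result:
name    | COUNT(c.id)
--------+------------
Atwood  | 1          
Austen  | 3          
Borges  | 1          
Le Guin | 0          
Tolkien | 2          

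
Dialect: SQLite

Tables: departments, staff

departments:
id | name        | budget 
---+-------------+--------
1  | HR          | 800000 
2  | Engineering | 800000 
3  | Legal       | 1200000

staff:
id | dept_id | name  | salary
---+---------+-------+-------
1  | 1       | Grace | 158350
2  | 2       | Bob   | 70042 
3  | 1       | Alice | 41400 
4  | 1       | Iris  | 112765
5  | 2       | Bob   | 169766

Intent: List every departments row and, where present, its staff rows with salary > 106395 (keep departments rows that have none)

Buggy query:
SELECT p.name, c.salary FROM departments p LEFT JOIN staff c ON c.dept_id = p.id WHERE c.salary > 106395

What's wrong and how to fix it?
Bug: Filtering c.salary in WHERE discards the NULL rows produced by LEFT JOIN, turning it into an inner join

Fix: Put 'c.salary > 106395' in the JOIN's ON clause instead of WHERE

Corrected query:
SELECT p.name, c.salary FROM departments p LEFT JOIN staff c ON c.dept_id = p.id AND c.salary > 106395

Result:
name        | salary
------------+-------
HR          | 112765
HR          | 158350
Engineering | 169766
Legal       | NULL  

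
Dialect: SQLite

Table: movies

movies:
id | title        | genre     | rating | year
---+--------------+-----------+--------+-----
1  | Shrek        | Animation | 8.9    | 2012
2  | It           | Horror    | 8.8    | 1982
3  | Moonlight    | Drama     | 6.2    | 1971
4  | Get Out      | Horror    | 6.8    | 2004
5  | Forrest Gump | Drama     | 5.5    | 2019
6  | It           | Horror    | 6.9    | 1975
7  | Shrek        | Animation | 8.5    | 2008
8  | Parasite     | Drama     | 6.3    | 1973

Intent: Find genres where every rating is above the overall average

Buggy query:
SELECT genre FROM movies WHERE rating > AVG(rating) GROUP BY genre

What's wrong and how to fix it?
Bug: AVG() is an aggregate; it can't sit directly in WHERE

Fix: Use a subquery for AVG and a HAVING MIN(...) filter so the condition holds for every row in the group

Corrected query:
SELECT genre FROM movies GROUP BY genre HAVING MIN(rating) > (SELECT AVG(rating) FROM movies)

Result:
genre    
---------
Animation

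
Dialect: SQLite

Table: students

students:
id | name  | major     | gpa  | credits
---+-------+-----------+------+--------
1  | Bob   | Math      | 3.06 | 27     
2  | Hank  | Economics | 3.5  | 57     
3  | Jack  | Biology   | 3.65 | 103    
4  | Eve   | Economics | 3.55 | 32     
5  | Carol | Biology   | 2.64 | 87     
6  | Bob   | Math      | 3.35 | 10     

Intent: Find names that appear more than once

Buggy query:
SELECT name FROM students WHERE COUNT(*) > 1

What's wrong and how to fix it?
Bug: COUNT(*) is an aggregate and cannot be used in WHERE

Fix: GROUP BY name, then filter groups with HAVING COUNT(*) > 1

Corrected query:
SELECT name FROM students GROUP BY name HAVING COUNT(*) > 1

Result:
name
----
Bob 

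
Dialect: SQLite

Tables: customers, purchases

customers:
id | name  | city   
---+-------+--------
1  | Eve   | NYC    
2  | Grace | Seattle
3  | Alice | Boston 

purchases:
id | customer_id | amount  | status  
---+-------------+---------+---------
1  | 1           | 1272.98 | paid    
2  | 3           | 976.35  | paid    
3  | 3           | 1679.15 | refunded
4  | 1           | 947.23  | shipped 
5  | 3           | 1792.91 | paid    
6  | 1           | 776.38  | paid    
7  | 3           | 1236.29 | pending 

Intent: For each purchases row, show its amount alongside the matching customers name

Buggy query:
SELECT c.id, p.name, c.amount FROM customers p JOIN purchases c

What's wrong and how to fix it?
Bug: JOIN with no ON clause produces a cartesian product; every purchases row pairs with every customers row

Fix: Specify the join condition linking the foreign key to the parent id

Corrected query:
SELECT c.id, p.name, c.amount FROM customers p JOIN purchases c ON c.customer_id = p.id

Result:
id | name  | amount 
---+-------+--------
1  | Eve   | 1272.98
2  | Alice | 976.35 
3  | Alice | 1679.15
4  | Eve   | 947.23 
5  | Alice | 1792.91
6  | Eve   | 776.38 
7  | Alice | 1236.29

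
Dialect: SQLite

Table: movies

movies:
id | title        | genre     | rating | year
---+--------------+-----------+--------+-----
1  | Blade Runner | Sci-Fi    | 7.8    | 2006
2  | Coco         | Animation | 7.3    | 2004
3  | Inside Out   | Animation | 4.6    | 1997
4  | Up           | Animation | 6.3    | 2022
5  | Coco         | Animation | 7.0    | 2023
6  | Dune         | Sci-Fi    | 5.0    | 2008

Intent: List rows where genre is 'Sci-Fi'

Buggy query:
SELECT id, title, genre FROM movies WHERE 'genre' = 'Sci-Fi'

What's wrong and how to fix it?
Bug: 'genre' in single quotes is a string literal, not the column; the comparison is literal-vs-literal and never true

Fix: Reference the column as genre without single quotes

Corrected query:
SELECT id, title, genre FROM movies WHERE genre = 'Sci-Fi'

Result:
id | title        | genre 
---+--------------+-------
1  | Blade Runner | Sci-Fi
6  | Dune         | Sci-Fi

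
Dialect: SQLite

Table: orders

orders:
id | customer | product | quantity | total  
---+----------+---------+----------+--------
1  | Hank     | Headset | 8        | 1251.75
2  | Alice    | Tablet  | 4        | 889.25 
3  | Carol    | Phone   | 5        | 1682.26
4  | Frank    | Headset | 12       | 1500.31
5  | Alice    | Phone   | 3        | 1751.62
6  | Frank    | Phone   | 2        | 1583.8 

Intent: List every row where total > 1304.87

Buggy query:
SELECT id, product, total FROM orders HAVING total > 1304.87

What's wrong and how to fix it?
Bug: This is a non-aggregate query (no GROUP BY, no aggregates), so in SQLite the HAVING clause is invalid here; a row-level condition belongs in WHERE

Fix: Use WHERE for row-level filtering

Corrected query:
SELECT id, product, total FROM orders WHERE total > 1304.87

Result:
id | product | total  
---+---------+--------
3  | Phone   | 1682.26
4  | Headset | 1500.31
5  | Phone   | 1751.62
6  | Phone   | 1583.8 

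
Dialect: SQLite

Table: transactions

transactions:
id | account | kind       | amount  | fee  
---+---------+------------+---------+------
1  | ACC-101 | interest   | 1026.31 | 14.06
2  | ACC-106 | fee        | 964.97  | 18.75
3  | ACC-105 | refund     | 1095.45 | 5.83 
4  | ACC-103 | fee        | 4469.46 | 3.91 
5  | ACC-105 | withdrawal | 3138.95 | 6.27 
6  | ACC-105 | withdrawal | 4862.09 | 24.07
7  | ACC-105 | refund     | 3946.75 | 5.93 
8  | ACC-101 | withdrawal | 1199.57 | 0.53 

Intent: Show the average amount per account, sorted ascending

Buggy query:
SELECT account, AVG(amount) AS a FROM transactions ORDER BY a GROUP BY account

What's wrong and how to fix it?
Bug: GROUP BY must precede ORDER BY

Fix: Reorder: SELECT … FROM … GROUP BY … ORDER BY …

Corrected query:
SELECT account, AVG(amount) AS a FROM transactions GROUP BY account ORDER BY a

Result:
account | a      
--------+--------
ACC-106 | 964.97 
ACC-101 | 1112.94
ACC-105 | 3260.81
ACC-103 | 4469.46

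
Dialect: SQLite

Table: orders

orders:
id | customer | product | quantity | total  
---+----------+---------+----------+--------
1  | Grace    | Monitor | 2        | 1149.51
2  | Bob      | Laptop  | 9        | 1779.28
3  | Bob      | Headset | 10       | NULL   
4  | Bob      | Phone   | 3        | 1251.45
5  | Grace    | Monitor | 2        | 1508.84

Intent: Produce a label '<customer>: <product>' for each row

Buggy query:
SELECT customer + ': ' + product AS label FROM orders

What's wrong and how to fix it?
Bug: '+' is numeric addition; on text columns SQLite converts them to 0 instead of concatenating

Fix: Replace + with || to concatenate text

Corrected query:
SELECT customer || ': ' || product AS label FROM orders

Result:
label         
--------------
Grace: Monitor
Bob: Laptop   
Bob: Headset  
Bob: Phone    
Grace: Monitor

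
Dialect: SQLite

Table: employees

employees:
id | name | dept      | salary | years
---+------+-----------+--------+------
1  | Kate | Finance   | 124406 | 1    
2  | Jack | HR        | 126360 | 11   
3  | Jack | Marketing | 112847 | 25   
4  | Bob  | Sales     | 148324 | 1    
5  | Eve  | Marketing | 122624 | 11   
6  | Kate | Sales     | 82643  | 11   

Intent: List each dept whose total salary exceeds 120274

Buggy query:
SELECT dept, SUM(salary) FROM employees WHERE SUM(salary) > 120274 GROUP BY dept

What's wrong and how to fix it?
Bug: WHERE runs before GROUP BY, so aggregates aren't available there

Fix: Move the aggregate condition to a HAVING clause

Corrected query:
SELECT dept, SUM(salary) FROM employees GROUP BY dept HAVING SUM(salary) > 120274

Result:
dept      | SUM(salary)
----------+------------
Finance   | 124406     
HR        | 126360     
Marketing | 235471     
Sales     | 230967     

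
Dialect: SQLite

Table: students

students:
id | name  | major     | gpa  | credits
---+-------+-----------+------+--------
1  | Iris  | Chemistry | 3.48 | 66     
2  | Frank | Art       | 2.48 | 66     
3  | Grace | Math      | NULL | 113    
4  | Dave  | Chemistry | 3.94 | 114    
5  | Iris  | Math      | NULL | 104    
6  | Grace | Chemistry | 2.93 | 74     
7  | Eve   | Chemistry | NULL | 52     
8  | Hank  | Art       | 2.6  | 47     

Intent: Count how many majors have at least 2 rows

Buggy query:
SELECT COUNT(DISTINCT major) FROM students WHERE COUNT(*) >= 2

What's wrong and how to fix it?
Bug: COUNT(*) cannot appear in WHERE; the per-group count doesn't exist yet

Fix: Group first with HAVING COUNT(*) >= 2, then COUNT the resulting groups

Corrected query:
SELECT COUNT(*) FROM (SELECT major FROM students GROUP BY major HAVING COUNT(*) >= 2)

Result:
COUNT(*)
--------
3       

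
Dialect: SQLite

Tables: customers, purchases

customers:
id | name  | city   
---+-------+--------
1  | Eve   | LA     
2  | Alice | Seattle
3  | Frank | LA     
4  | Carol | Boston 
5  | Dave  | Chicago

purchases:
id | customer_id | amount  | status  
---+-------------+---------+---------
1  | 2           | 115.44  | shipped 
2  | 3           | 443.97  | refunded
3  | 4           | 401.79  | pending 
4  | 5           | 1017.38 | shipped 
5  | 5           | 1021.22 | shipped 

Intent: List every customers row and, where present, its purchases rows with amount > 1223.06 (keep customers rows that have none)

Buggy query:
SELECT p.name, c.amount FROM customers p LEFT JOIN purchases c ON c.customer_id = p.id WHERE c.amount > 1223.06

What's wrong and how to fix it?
Bug: Filtering c.amount in WHERE discards the NULL rows produced by LEFT JOIN, turning it into an inner join

Fix: Put 'c.amount > 1223.06' in the JOIN's ON clause instead of WHERE

Corrected query:
SELECT p.name, c.amount FROM customers p LEFT JOIN purchases c ON c.customer_id = p.id AND c.amount > 1223.06

Result:
name  | amount
------+-------
Eve   | NULL  
Alice | NULL  
Frank | NULL  
Carol | NULL  
Dave  | NULL  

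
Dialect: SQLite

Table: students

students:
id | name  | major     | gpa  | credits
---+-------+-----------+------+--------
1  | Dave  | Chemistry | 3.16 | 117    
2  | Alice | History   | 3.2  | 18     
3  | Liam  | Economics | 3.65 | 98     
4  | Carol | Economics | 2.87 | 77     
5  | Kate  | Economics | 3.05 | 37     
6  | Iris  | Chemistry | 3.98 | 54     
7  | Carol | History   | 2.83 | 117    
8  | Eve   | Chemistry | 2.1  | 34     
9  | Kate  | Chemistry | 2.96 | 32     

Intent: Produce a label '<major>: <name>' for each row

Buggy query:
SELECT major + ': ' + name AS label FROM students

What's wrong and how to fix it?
Bug: '+' is numeric addition; on text columns SQLite converts them to 0 instead of concatenating

Fix: Replace + with || to concatenate text

Corrected query:
SELECT major || ': ' || name AS label FROM students

Result:
label           
----------------
Chemistry: Dave 
History: Alice  
Economics: Liam 
Economics: Carol
Economics: Kate 
Chemistry: Iris 
History: Carol  
Chemistry: Eve  
Chemistry: Kate 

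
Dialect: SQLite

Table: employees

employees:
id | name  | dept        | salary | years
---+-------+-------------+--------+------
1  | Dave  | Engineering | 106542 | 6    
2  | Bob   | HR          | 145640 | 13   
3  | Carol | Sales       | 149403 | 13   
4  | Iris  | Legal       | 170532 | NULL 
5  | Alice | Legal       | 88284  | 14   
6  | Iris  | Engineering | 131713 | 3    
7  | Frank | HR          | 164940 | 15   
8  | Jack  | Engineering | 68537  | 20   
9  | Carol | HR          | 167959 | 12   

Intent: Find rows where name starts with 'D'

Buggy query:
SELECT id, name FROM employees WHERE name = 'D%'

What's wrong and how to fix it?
Bug: Wildcards only work with LIKE; '=' treats '%' as a literal character

Fix: Replace '=' with LIKE so 'D%' is treated as a pattern

Corrected query:
SELECT id, name FROM employees WHERE name LIKE 'D%'

Result:
id | name
---+-----
1  | Dave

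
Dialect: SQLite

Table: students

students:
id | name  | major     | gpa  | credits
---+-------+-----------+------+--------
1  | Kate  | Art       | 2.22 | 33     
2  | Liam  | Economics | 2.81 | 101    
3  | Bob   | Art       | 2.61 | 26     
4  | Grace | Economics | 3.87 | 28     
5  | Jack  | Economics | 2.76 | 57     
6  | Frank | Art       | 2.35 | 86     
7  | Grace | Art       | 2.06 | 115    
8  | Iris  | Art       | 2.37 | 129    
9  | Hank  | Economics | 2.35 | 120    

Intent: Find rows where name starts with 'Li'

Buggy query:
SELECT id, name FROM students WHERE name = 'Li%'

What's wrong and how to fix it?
Bug: '=' compares the literal string including the % character; pattern matching needs LIKE

Fix: Use LIKE for wildcard pattern matching

Corrected query:
SELECT id, name FROM students WHERE name LIKE 'Li%'

Result:
id | name
---+-----
2  | Liam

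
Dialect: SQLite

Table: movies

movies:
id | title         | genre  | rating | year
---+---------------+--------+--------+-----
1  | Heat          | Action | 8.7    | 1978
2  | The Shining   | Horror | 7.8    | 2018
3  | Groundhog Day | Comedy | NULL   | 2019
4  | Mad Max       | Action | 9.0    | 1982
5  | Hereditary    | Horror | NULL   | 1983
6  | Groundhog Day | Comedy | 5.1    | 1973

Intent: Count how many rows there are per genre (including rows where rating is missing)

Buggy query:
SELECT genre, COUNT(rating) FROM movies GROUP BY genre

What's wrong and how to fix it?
Bug: COUNT(rating) skips NULLs, so groups with missing rating are undercounted

Fix: Use COUNT(*) to count all rows regardless of NULL

Corrected query:
SELECT genre, COUNT(*) FROM movies GROUP BY genre

Result:
genre  | COUNT(*)
-------+---------
Action | 2       
Comedy | 2       
Horror | 2       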